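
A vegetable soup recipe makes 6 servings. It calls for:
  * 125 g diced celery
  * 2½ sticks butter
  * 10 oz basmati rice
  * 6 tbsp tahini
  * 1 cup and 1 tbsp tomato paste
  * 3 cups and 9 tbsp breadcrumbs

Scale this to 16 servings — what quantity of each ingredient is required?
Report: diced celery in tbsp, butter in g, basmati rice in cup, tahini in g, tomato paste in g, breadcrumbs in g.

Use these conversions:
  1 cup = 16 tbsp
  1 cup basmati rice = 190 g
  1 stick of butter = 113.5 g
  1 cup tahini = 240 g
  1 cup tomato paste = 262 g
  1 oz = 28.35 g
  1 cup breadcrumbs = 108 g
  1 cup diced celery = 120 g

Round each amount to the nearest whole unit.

diced celery: 44 tbsp; butter: 757 g; basmati rice: 4 cup; tahini: 240 g; tomato paste: 742 g; breadcrumbs: 1026 g

Scaling factor: 16/6 = 8/3.
diced celery: 125 g × 8/3 ÷ 120 g/cup × 16 tbsp/cup ≈ 44 tbsp
butter: 2.5 stick × 8/3 × 113.5 g/stick ≈ 757 g
basmati rice: 10 oz × 8/3 × 28.35 g/oz ÷ 190 g/cup ≈ 4 cup
tahini: 6 tbsp × 8/3 ÷ 16 tbsp/cup × 240 g/cup = 240 g
tomato paste: (1 cup + 1 tbsp = 1.0625 cup) × 8/3 × 262 g/cup ≈ 742 g
breadcrumbs: (3 cup + 9 tbsp = 3.5625 cup) × 8/3 × 108 g/cup = 1026 g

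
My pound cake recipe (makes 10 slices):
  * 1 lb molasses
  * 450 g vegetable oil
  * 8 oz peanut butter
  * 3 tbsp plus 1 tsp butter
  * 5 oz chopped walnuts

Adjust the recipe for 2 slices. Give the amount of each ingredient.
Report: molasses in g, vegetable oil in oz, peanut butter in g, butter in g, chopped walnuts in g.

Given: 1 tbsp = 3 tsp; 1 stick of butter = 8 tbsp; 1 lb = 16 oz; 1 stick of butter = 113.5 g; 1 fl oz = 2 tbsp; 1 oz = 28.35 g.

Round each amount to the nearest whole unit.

Scaling factor: 2/10 = 1/5 = 0.2.
molasses: 1 lb × 1/5 × 16 oz/lb × 28.35 g/oz ≈ 91 g
vegetable oil: 450 g × 1/5 ÷ 28.35 g/oz ≈ 3 oz
peanut butter: 8 oz × 1/5 × 28.35 g/oz ≈ 45 g
butter: (3 tbsp + 1 tsp = 10/3 tbsp) × 1/5 ÷ 8 tbsp/stick × 113.5 g/stick ≈ 9 g
chopped walnuts: 5 oz × 1/5 × 28.35 g/oz ≈ 28 g

molasses: 91 g; vegetable oil: 3 oz; peanut butter: 45 g; butter: 9 g; chopped walnuts: 28 g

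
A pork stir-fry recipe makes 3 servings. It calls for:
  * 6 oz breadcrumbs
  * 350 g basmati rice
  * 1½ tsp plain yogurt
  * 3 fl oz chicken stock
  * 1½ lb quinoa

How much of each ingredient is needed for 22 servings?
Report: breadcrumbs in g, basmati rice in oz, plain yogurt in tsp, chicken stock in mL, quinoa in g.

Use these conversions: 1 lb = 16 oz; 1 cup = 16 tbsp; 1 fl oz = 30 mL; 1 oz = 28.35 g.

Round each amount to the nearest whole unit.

breadcrumbs: 1247 g; basmati rice: 91 oz; plain yogurt: 11 tsp; chicken stock: 660 mL; quinoa: 4990 g

Scaling factor: 22/3.
breadcrumbs: 6 oz × 22/3 × 28.35 g/oz ≈ 1247 g
basmati rice: 350 g × 22/3 ÷ 28.35 g/oz ≈ 91 oz
plain yogurt: 1.5 tsp × 22/3 = 11 tsp
chicken stock: 3 fl oz × 22/3 × 30 mL/fl oz = 660 mL
quinoa: 1.5 lb × 22/3 × 16 oz/lb × 28.35 g/oz ≈ 4990 g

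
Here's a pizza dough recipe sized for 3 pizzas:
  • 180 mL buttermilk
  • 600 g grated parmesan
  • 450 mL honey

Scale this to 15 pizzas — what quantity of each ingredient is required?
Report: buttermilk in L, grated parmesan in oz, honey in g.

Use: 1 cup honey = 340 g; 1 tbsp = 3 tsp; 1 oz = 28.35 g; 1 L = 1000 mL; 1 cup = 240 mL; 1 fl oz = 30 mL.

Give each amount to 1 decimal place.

buttermilk: 0.9 L; grated parmesan: 105.8 oz; honey: 3187.5 g

Scaling factor: 15/3 = 5.
buttermilk: 180 mL × 5 ÷ 1000 mL/L = 0.9 L
grated parmesan: 600 g × 5 ÷ 28.35 g/oz ≈ 105.8 oz
honey: 450 mL × 5 ÷ 240 mL/cup × 340 g/cup = 3187.5 g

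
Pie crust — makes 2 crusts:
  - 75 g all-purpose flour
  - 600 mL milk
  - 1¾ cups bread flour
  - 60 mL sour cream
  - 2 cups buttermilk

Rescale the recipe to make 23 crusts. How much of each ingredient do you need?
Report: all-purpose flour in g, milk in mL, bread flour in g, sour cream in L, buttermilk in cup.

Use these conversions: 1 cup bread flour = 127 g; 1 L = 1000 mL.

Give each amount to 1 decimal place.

Scaling factor: 23/2 = 11.5.
all-purpose flour: 75 g × 23/2 = 862.5 g
milk: 600 mL × 23/2 = 6900.0 mL
bread flour: 1.75 cup × 23/2 × 127 g/cup ≈ 2555.9 g
sour cream: 60 mL × 23/2 ÷ 1000 mL/L ≈ 0.7 L
buttermilk: 2 cup × 23/2 = 23.0 cup

all-purpose flour: 862.5 g; milk: 6900.0 mL; bread flour: 2555.9 g; sour cream: 0.7 L; buttermilk: 23.0 cup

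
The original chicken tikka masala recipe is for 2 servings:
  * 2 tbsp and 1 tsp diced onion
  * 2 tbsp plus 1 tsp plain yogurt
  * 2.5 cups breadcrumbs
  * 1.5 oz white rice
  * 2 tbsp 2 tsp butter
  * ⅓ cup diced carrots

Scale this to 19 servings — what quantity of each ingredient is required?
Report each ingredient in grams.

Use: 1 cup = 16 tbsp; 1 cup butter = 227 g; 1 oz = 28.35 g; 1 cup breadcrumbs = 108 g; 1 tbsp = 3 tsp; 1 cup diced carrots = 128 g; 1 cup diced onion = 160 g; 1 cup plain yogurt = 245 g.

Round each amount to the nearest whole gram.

Scaling factor: 19/2 = 9.5.
diced onion: (2 tbsp + 1 tsp = 7/3 tbsp) × 19/2 ÷ 16 tbsp/cup × 160 g/cup ≈ 222 g
plain yogurt: (2 tbsp + 1 tsp = 7/3 tbsp) × 19/2 ÷ 16 tbsp/cup × 245 g/cup ≈ 339 g
breadcrumbs: 2.5 cup × 19/2 × 108 g/cup = 2565 g
white rice: 1.5 oz × 19/2 × 28.35 g/oz ≈ 404 g
butter: (2 tbsp + 2 tsp = 8/3 tbsp) × 19/2 ÷ 16 tbsp/cup × 227 g/cup ≈ 359 g
diced carrots: 1/3 cup × 19/2 × 128 g/cup ≈ 405 g

diced onion: 222 g; plain yogurt: 339 g; breadcrumbs: 2565 g; white rice: 404 g; butter: 359 g; diced carrots: 405 g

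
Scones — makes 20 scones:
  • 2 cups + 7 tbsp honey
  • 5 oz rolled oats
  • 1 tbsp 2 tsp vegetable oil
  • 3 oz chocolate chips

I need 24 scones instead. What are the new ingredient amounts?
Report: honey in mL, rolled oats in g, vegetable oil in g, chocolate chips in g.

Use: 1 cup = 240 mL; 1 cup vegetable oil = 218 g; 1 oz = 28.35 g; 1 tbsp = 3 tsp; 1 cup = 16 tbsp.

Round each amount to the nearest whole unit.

honey: 702 mL; rolled oats: 170 g; vegetable oil: 27 g; chocolate chips: 102 g

Scaling factor: 24/20 = 6/5 = 1.2.
honey: (2 cup + 7 tbsp = 2.4375 cup) × 6/5 × 240 mL/cup = 702 mL
rolled oats: 5 oz × 6/5 × 28.35 g/oz ≈ 170 g
vegetable oil: (1 tbsp + 2 tsp = 5/3 tbsp) × 6/5 ÷ 16 tbsp/cup × 218 g/cup ≈ 27 g
chocolate chips: 3 oz × 6/5 × 28.35 g/oz ≈ 102 g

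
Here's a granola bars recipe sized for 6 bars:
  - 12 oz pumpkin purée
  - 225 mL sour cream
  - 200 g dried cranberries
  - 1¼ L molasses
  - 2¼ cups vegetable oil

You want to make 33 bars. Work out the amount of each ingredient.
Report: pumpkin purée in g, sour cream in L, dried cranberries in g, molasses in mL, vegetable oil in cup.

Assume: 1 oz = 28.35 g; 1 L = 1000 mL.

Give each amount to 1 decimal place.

pumpkin purée: 1871.1 g; sour cream: 1.2 L; dried cranberries: 1100.0 g; molasses: 6875.0 mL; vegetable oil: 12.4 cup

Scaling factor: 33/6 = 11/2 = 5.5.
pumpkin purée: 12 oz × 11/2 × 28.35 g/oz = 1871.1 g
sour cream: 225 mL × 11/2 ÷ 1000 mL/L ≈ 1.2 L
dried cranberries: 200 g × 11/2 = 1100.0 g
molasses: 1.25 L × 11/2 × 1000 mL/L = 6875.0 mL
vegetable oil: 2.25 cup × 11/2 ≈ 12.4 cup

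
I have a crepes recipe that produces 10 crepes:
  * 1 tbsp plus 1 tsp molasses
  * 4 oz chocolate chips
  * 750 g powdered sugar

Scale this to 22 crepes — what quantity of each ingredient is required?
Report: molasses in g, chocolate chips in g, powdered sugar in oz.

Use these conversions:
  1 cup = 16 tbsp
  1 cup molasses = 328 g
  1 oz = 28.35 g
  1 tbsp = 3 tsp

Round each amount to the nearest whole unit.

molasses: 60 g; chocolate chips: 249 g; powdered sugar: 58 oz

Scaling factor: 22/10 = 11/5 = 2.2.
molasses: (1 tbsp + 1 tsp = 4/3 tbsp) × 11/5 ÷ 16 tbsp/cup × 328 g/cup ≈ 60 g
chocolate chips: 4 oz × 11/5 × 28.35 g/oz ≈ 249 g
powdered sugar: 750 g × 11/5 ÷ 28.35 g/oz ≈ 58 oz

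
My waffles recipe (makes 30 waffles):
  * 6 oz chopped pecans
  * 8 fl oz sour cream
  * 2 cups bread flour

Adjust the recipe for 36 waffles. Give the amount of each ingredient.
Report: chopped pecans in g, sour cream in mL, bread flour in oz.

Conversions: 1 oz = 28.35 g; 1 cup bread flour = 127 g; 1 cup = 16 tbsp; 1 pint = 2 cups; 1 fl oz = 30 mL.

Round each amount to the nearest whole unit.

chopped pecans: 204 g; sour cream: 288 mL; bread flour: 11 oz

Scaling factor: 36/30 = 6/5 = 1.2.
chopped pecans: 6 oz × 6/5 × 28.35 g/oz ≈ 204 g
sour cream: 8 fl oz × 6/5 × 30 mL/fl oz = 288 mL
bread flour: 2 cup × 6/5 × 127 g/cup ÷ 28.35 g/oz ≈ 11 oz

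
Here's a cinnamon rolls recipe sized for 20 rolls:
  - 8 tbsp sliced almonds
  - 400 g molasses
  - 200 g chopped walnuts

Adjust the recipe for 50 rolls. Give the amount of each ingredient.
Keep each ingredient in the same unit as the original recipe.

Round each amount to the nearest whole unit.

Scaling factor: 50/20 = 5/2 = 2.5.
sliced almonds: 8 tbsp × 5/2 = 20 tbsp
molasses: 400 g × 5/2 = 1000 g
chopped walnuts: 200 g × 5/2 = 500 g

sliced almonds: 20 tbsp; molasses: 1000 g; chopped walnuts: 500 g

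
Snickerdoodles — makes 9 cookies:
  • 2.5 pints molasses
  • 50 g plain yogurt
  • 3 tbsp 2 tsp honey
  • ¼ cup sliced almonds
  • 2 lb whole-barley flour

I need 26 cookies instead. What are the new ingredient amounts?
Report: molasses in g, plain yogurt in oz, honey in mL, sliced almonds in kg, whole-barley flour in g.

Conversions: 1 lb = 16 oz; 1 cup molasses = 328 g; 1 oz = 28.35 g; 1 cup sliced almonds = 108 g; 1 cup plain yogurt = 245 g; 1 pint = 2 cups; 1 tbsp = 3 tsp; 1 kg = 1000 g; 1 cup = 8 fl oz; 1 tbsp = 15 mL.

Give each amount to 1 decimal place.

molasses: 4737.8 g; plain yogurt: 5.1 oz; honey: 158.9 mL; sliced almonds: 0.1 kg; whole-barley flour: 2620.8 g

Scaling factor: 26/9.
molasses: 2.5 pint × 26/9 × 2 cup/pint × 328 g/cup ≈ 4737.8 g
plain yogurt: 50 g × 26/9 ÷ 28.35 g/oz ≈ 5.1 oz
honey: (3 tbsp + 2 tsp = 11/3 tbsp) × 26/9 × 15 mL/tbsp ≈ 158.9 mL
sliced almonds: 0.25 cup × 26/9 × 108 g/cup ÷ 1000 g/kg ≈ 0.1 kg
whole-barley flour: 2 lb × 26/9 × 16 oz/lb × 28.35 g/oz = 2620.8 g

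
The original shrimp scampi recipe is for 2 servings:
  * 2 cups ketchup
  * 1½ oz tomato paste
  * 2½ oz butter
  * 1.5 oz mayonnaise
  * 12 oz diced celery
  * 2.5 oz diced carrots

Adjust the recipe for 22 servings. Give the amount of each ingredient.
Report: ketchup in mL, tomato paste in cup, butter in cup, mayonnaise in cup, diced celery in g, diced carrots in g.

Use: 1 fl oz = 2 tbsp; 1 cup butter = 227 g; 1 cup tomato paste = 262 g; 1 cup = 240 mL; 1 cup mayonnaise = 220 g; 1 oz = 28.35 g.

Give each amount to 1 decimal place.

ketchup: 5280.0 mL; tomato paste: 1.8 cup; butter: 3.4 cup; mayonnaise: 2.1 cup; diced celery: 3742.2 g; diced carrots: 779.6 g

Scaling factor: 22/2 = 11.
ketchup: 2 cup × 11 × 240 mL/cup = 5280.0 mL
tomato paste: 1.5 oz × 11 × 28.35 g/oz ÷ 262 g/cup ≈ 1.8 cup
butter: 2.5 oz × 11 × 28.35 g/oz ÷ 227 g/cup ≈ 3.4 cup
mayonnaise: 1.5 oz × 11 × 28.35 g/oz ÷ 220 g/cup ≈ 2.1 cup
diced celery: 12 oz × 11 × 28.35 g/oz = 3742.2 g
diced carrots: 2.5 oz × 11 × 28.35 g/oz ≈ 779.6 g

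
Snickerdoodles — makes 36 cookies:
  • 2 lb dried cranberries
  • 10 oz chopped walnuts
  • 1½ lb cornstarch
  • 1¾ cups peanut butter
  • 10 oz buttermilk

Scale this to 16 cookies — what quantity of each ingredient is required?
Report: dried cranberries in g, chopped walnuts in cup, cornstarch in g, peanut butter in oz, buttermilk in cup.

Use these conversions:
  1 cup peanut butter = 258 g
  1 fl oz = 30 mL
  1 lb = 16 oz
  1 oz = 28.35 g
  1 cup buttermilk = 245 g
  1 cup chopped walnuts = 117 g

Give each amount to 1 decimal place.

Scaling factor: 16/36 = 4/9.
dried cranberries: 2 lb × 4/9 × 16 oz/lb × 28.35 g/oz = 403.2 g
chopped walnuts: 10 oz × 4/9 × 28.35 g/oz ÷ 117 g/cup ≈ 1.1 cup
cornstarch: 1.5 lb × 4/9 × 16 oz/lb × 28.35 g/oz = 302.4 g
peanut butter: 1.75 cup × 4/9 × 258 g/cup ÷ 28.35 g/oz ≈ 7.1 oz
buttermilk: 10 oz × 4/9 × 28.35 g/oz ÷ 245 g/cup ≈ 0.5 cup

dried cranberries: 403.2 g; chopped walnuts: 1.1 cup; cornstarch: 302.4 g; peanut butter: 7.1 oz; buttermilk: 0.5 cup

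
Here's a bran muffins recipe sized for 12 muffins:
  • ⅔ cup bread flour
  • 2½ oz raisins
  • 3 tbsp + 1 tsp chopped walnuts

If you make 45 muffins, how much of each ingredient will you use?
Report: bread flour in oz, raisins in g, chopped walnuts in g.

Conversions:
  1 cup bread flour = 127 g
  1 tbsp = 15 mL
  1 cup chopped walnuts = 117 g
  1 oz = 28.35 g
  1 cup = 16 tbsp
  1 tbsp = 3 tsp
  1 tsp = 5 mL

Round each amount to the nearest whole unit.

bread flour: 11 oz; raisins: 266 g; chopped walnuts: 91 g

Scaling factor: 45/12 = 15/4 = 3.75.
bread flour: 2/3 cup × 15/4 × 127 g/cup ÷ 28.35 g/oz ≈ 11 oz
raisins: 2.5 oz × 15/4 × 28.35 g/oz ≈ 266 g
chopped walnuts: (3 tbsp + 1 tsp = 10/3 tbsp) × 15/4 ÷ 16 tbsp/cup × 117 g/cup ≈ 91 g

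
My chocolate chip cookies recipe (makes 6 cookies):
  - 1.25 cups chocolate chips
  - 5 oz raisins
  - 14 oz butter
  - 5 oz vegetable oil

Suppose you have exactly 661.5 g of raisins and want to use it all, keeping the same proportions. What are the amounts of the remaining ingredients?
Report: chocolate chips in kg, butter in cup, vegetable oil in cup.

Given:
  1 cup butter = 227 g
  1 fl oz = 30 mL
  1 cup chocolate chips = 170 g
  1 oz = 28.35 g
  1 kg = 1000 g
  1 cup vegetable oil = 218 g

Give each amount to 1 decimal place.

The original recipe has 141.75 g of raisins, so the scaling factor is 661.5 ÷ 141.75 = 14/3.
chocolate chips: 1.25 cup × 14/3 × 170 g/cup ÷ 1000 g/kg ≈ 1.0 kg
butter: 14 oz × 14/3 × 28.35 g/oz ÷ 227 g/cup ≈ 8.2 cup
vegetable oil: 5 oz × 14/3 × 28.35 g/oz ÷ 218 g/cup ≈ 3.0 cup

chocolate chips: 1.0 kg; butter: 8.2 cup; vegetable oil: 3.0 cup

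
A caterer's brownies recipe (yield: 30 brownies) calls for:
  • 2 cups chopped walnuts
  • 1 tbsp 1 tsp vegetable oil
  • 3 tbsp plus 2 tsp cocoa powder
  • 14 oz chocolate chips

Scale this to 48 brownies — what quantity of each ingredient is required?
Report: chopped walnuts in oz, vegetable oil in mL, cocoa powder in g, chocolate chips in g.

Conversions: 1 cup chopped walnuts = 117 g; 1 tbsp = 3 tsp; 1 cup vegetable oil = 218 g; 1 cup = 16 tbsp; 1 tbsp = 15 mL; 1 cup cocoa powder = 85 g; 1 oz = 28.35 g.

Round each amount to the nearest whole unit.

chopped walnuts: 13 oz; vegetable oil: 32 mL; cocoa powder: 31 g; chocolate chips: 635 g

Scaling factor: 48/30 = 8/5 = 1.6.
chopped walnuts: 2 cup × 8/5 × 117 g/cup ÷ 28.35 g/oz ≈ 13 oz
vegetable oil: (1 tbsp + 1 tsp = 4/3 tbsp) × 8/5 × 15 mL/tbsp = 32 mL
cocoa powder: (3 tbsp + 2 tsp = 11/3 tbsp) × 8/5 ÷ 16 tbsp/cup × 85 g/cup ≈ 31 g
chocolate chips: 14 oz × 8/5 × 28.35 g/oz ≈ 635 g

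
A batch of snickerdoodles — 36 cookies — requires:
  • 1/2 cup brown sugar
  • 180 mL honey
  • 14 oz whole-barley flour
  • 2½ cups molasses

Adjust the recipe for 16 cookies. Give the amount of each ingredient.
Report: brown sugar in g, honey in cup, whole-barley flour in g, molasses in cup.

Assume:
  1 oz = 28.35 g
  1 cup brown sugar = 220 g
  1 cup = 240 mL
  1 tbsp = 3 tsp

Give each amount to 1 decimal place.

Scaling factor: 16/36 = 4/9.
brown sugar: 0.5 cup × 4/9 × 220 g/cup ≈ 48.9 g
honey: 180 mL × 4/9 ÷ 240 mL/cup ≈ 0.3 cup
whole-barley flour: 14 oz × 4/9 × 28.35 g/oz = 176.4 g
molasses: 2.5 cup × 4/9 ≈ 1.1 cup

brown sugar: 48.9 g; honey: 0.3 cup; whole-barley flour: 176.4 g; molasses: 1.1 cup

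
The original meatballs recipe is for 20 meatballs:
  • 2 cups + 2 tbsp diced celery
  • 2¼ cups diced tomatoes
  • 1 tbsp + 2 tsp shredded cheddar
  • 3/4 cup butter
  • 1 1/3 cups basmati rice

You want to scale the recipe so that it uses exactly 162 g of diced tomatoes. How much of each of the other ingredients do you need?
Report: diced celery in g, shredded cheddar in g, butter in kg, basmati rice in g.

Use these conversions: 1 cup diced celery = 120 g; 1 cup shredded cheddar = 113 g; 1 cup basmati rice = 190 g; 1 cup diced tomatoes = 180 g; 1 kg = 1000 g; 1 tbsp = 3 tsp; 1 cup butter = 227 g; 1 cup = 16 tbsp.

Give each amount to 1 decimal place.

The original recipe has 405 g of diced tomatoes, so the scaling factor is 162 ÷ 405 = 2/5 = 0.4.
diced celery: (2 cup + 2 tbsp = 2.125 cup) × 2/5 × 120 g/cup = 102.0 g
shredded cheddar: (1 tbsp + 2 tsp = 5/3 tbsp) × 2/5 ÷ 16 tbsp/cup × 113 g/cup ≈ 4.7 g
butter: 0.75 cup × 2/5 × 227 g/cup ÷ 1000 g/kg ≈ 0.1 kg
basmati rice: 4/3 cup × 2/5 × 190 g/cup ≈ 101.3 g

diced celery: 102.0 g; shredded cheddar: 4.7 g; butter: 0.1 kg; basmati rice: 101.3 g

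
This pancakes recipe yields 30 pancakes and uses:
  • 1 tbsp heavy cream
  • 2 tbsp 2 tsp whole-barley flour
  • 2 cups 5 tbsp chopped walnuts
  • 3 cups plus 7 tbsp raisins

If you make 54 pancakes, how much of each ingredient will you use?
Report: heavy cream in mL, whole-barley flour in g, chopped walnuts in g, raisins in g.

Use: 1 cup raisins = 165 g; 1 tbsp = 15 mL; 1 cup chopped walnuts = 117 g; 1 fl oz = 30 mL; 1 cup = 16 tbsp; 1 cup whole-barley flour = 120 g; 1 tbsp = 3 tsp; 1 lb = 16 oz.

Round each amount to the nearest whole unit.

Scaling factor: 54/30 = 9/5 = 1.8.
heavy cream: 1 tbsp × 9/5 × 15 mL/tbsp = 27 mL
whole-barley flour: (2 tbsp + 2 tsp = 8/3 tbsp) × 9/5 ÷ 16 tbsp/cup × 120 g/cup = 36 g
chopped walnuts: (2 cup + 5 tbsp = 2.3125 cup) × 9/5 × 117 g/cup ≈ 487 g
raisins: (3 cup + 7 tbsp = 3.4375 cup) × 9/5 × 165 g/cup ≈ 1021 g

heavy cream: 27 mL; whole-barley flour: 36 g; chopped walnuts: 487 g; raisins: 1021 g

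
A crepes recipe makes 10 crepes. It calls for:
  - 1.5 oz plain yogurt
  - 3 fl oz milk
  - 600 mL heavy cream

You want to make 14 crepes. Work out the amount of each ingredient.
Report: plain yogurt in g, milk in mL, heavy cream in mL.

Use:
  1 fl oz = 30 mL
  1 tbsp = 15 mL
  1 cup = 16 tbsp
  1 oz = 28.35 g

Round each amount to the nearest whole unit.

plain yogurt: 60 g; milk: 126 mL; heavy cream: 840 mL

Scaling factor: 14/10 = 7/5 = 1.4.
plain yogurt: 1.5 oz × 7/5 × 28.35 g/oz ≈ 60 g
milk: 3 fl oz × 7/5 × 30 mL/fl oz = 126 mL
heavy cream: 600 mL × 7/5 = 840 mL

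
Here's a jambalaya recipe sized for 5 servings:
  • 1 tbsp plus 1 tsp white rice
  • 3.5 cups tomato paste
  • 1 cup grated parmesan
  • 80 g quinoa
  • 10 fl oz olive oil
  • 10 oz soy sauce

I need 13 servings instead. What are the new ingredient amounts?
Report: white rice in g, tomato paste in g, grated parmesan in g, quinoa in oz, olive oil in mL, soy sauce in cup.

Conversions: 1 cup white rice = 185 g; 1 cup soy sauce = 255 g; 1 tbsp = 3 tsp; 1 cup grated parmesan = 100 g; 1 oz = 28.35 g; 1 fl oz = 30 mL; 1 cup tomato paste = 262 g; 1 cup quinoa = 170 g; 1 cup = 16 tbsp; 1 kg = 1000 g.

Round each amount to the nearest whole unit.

white rice: 40 g; tomato paste: 2384 g; grated parmesan: 260 g; quinoa: 7 oz; olive oil: 780 mL; soy sauce: 3 cup

Scaling factor: 13/5 = 2.6.
white rice: (1 tbsp + 1 tsp = 4/3 tbsp) × 13/5 ÷ 16 tbsp/cup × 185 g/cup ≈ 40 g
tomato paste: 3.5 cup × 13/5 × 262 g/cup ≈ 2384 g
grated parmesan: 1 cup × 13/5 × 100 g/cup = 260 g
quinoa: 80 g × 13/5 ÷ 28.35 g/oz ≈ 7 oz
olive oil: 10 fl oz × 13/5 × 30 mL/fl oz = 780 mL
soy sauce: 10 oz × 13/5 × 28.35 g/oz ÷ 255 g/cup ≈ 3 cup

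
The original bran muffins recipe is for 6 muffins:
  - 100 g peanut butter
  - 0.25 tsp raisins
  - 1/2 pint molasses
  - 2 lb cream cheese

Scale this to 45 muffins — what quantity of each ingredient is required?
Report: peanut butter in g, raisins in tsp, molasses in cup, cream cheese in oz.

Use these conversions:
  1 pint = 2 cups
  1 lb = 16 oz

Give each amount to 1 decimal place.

peanut butter: 750.0 g; raisins: 1.9 tsp; molasses: 7.5 cup; cream cheese: 240.0 oz

Scaling factor: 45/6 = 15/2 = 7.5.
peanut butter: 100 g × 15/2 = 750.0 g
raisins: 0.25 tsp × 15/2 ≈ 1.9 tsp
molasses: 0.5 pint × 15/2 × 2 cup/pint = 7.5 cup
cream cheese: 2 lb × 15/2 × 16 oz/lb = 240.0 oz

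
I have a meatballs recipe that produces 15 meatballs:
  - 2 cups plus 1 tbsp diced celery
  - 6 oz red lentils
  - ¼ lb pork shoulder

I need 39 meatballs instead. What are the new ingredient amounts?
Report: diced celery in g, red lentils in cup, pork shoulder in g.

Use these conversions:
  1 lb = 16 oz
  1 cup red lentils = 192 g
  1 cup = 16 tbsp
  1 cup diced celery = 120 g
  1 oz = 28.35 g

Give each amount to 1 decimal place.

diced celery: 643.5 g; red lentils: 2.3 cup; pork shoulder: 294.8 g

Scaling factor: 39/15 = 13/5 = 2.6.
diced celery: (2 cup + 1 tbsp = 2.0625 cup) × 13/5 × 120 g/cup = 643.5 g
red lentils: 6 oz × 13/5 × 28.35 g/oz ÷ 192 g/cup ≈ 2.3 cup
pork shoulder: 0.25 lb × 13/5 × 16 oz/lb × 28.35 g/oz ≈ 294.8 g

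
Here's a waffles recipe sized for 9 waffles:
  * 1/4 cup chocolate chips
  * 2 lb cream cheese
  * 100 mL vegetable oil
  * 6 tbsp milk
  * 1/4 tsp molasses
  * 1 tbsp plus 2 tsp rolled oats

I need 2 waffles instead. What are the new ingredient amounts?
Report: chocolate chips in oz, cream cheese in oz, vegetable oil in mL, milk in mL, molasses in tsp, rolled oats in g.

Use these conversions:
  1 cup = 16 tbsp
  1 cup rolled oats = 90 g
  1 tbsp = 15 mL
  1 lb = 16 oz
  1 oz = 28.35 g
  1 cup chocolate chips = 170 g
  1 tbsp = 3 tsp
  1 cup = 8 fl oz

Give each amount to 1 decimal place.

Scaling factor: 2/9.
chocolate chips: 0.25 cup × 2/9 × 170 g/cup ÷ 28.35 g/oz ≈ 0.3 oz
cream cheese: 2 lb × 2/9 × 16 oz/lb ≈ 7.1 oz
vegetable oil: 100 mL × 2/9 ≈ 22.2 mL
milk: 6 tbsp × 2/9 × 15 mL/tbsp = 20.0 mL
molasses: 0.25 tsp × 2/9 ≈ 0.1 tsp
rolled oats: (1 tbsp + 2 tsp = 5/3 tbsp) × 2/9 ÷ 16 tbsp/cup × 90 g/cup ≈ 2.1 g

chocolate chips: 0.3 oz; cream cheese: 7.1 oz; vegetable oil: 22.2 mL; milk: 20.0 mL; molasses: 0.1 tsp; rolled oats: 2.1 g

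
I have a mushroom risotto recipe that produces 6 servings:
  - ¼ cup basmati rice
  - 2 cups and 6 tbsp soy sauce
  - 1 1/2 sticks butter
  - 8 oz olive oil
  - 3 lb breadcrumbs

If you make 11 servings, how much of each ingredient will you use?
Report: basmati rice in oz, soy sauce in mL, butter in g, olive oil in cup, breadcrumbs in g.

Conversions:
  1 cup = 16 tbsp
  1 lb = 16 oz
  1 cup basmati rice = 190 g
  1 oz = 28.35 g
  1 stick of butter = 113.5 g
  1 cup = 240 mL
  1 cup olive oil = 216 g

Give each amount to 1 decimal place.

basmati rice: 3.1 oz; soy sauce: 1045.0 mL; butter: 312.1 g; olive oil: 1.9 cup; breadcrumbs: 2494.8 g

Scaling factor: 11/6.
basmati rice: 0.25 cup × 11/6 × 190 g/cup ÷ 28.35 g/oz ≈ 3.1 oz
soy sauce: (2 cup + 6 tbsp = 2.375 cup) × 11/6 × 240 mL/cup = 1045.0 mL
butter: 1.5 stick × 11/6 × 113.5 g/stick ≈ 312.1 g
olive oil: 8 oz × 11/6 × 28.35 g/oz ÷ 216 g/cup ≈ 1.9 cup
breadcrumbs: 3 lb × 11/6 × 16 oz/lb × 28.35 g/oz = 2494.8 g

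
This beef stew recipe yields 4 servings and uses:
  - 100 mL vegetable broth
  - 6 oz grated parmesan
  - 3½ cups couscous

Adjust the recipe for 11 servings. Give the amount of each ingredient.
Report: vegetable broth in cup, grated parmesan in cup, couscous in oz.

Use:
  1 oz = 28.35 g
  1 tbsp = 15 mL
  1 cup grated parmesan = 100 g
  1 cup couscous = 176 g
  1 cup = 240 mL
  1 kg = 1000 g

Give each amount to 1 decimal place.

Scaling factor: 11/4 = 2.75.
vegetable broth: 100 mL × 11/4 ÷ 240 mL/cup ≈ 1.1 cup
grated parmesan: 6 oz × 11/4 × 28.35 g/oz ÷ 100 g/cup ≈ 4.7 cup
couscous: 3.5 cup × 11/4 × 176 g/cup ÷ 28.35 g/oz ≈ 59.8 oz

vegetable broth: 1.1 cup; grated parmesan: 4.7 cup; couscous: 59.8 oz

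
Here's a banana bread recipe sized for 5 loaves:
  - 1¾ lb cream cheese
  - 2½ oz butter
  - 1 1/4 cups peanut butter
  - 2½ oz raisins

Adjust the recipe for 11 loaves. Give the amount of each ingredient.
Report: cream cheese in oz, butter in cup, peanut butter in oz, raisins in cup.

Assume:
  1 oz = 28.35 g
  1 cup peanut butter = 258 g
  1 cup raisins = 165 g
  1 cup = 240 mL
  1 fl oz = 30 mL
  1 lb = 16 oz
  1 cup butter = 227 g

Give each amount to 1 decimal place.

Scaling factor: 11/5 = 2.2.
cream cheese: 1.75 lb × 11/5 × 16 oz/lb = 61.6 oz
butter: 2.5 oz × 11/5 × 28.35 g/oz ÷ 227 g/cup ≈ 0.7 cup
peanut butter: 1.25 cup × 11/5 × 258 g/cup ÷ 28.35 g/oz ≈ 25.0 oz
raisins: 2.5 oz × 11/5 × 28.35 g/oz ÷ 165 g/cup ≈ 0.9 cup

cream cheese: 61.6 oz; butter: 0.7 cup; peanut butter: 25.0 oz; raisins: 0.9 cup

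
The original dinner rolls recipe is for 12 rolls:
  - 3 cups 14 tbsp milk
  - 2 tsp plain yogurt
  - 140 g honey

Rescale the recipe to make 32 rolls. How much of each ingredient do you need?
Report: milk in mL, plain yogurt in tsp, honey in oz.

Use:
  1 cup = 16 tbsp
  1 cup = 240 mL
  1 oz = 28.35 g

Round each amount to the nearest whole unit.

Scaling factor: 32/12 = 8/3.
milk: (3 cup + 14 tbsp = 3.875 cup) × 8/3 × 240 mL/cup = 2480 mL
plain yogurt: 2 tsp × 8/3 ≈ 5 tsp
honey: 140 g × 8/3 ÷ 28.35 g/oz ≈ 13 oz

milk: 2480 mL; plain yogurt: 5 tsp; honey: 13 oz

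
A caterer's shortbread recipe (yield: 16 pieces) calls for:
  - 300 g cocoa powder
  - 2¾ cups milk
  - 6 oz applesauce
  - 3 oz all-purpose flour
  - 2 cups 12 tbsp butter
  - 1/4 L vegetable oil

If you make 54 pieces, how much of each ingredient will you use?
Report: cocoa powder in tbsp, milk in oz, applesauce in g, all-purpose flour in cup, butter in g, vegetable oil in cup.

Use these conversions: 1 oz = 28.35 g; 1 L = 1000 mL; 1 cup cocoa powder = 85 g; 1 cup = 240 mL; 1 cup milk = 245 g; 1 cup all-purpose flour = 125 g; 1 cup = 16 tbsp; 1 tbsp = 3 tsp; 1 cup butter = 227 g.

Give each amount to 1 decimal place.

Scaling factor: 54/16 = 27/8 = 3.375.
cocoa powder: 300 g × 27/8 ÷ 85 g/cup × 16 tbsp/cup ≈ 190.6 tbsp
milk: 2.75 cup × 27/8 × 245 g/cup ÷ 28.35 g/oz ≈ 80.2 oz
applesauce: 6 oz × 27/8 × 28.35 g/oz ≈ 574.1 g
all-purpose flour: 3 oz × 27/8 × 28.35 g/oz ÷ 125 g/cup ≈ 2.3 cup
butter: (2 cup + 12 tbsp = 2.75 cup) × 27/8 × 227 g/cup ≈ 2106.8 g
vegetable oil: 0.25 L × 27/8 × 1000 mL/L ÷ 240 mL/cup ≈ 3.5 cup

cocoa powder: 190.6 tbsp; milk: 80.2 oz; applesauce: 574.1 g; all-purpose flour: 2.3 cup; butter: 2106.8 g; vegetable oil: 3.5 cup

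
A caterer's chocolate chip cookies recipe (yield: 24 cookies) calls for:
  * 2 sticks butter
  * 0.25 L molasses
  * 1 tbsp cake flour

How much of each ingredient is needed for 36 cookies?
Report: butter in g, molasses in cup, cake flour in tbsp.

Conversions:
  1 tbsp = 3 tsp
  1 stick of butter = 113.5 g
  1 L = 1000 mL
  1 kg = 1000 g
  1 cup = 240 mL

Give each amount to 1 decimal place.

Scaling factor: 36/24 = 3/2 = 1.5.
butter: 2 stick × 3/2 × 113.5 g/stick = 340.5 g
molasses: 0.25 L × 3/2 × 1000 mL/L ÷ 240 mL/cup ≈ 1.6 cup
cake flour: 1 tbsp × 3/2 = 1.5 tbsp

butter: 340.5 g; molasses: 1.6 cup; cake flour: 1.5 tbsp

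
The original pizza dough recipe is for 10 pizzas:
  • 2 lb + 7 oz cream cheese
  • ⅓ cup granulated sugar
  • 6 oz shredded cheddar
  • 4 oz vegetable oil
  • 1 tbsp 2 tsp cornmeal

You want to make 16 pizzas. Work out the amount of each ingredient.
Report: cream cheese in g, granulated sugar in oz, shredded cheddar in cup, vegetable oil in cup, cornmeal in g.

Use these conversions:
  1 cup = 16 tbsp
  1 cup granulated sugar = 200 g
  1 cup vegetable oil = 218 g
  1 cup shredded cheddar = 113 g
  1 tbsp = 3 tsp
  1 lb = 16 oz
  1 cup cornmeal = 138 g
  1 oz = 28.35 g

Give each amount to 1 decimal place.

cream cheese: 1769.0 g; granulated sugar: 3.8 oz; shredded cheddar: 2.4 cup; vegetable oil: 0.8 cup; cornmeal: 23.0 g

Scaling factor: 16/10 = 8/5 = 1.6.
cream cheese: (2 lb + 7 oz = 2.4375 lb) × 8/5 × 16 oz/lb × 28.35 g/oz ≈ 1769.0 g
granulated sugar: 1/3 cup × 8/5 × 200 g/cup ÷ 28.35 g/oz ≈ 3.8 oz
shredded cheddar: 6 oz × 8/5 × 28.35 g/oz ÷ 113 g/cup ≈ 2.4 cup
vegetable oil: 4 oz × 8/5 × 28.35 g/oz ÷ 218 g/cup ≈ 0.8 cup
cornmeal: (1 tbsp + 2 tsp = 5/3 tbsp) × 8/5 ÷ 16 tbsp/cup × 138 g/cup = 23.0 g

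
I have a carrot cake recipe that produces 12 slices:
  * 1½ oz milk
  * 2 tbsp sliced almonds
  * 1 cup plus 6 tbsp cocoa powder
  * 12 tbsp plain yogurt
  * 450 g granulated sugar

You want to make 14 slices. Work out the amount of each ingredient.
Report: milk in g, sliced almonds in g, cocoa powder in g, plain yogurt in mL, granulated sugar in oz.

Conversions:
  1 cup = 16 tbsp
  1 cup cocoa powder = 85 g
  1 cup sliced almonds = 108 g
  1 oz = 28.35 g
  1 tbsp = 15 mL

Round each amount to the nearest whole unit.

milk: 50 g; sliced almonds: 16 g; cocoa powder: 136 g; plain yogurt: 210 mL; granulated sugar: 19 oz

Scaling factor: 14/12 = 7/6.
milk: 1.5 oz × 7/6 × 28.35 g/oz ≈ 50 g
sliced almonds: 2 tbsp × 7/6 ÷ 16 tbsp/cup × 108 g/cup ≈ 16 g
cocoa powder: (1 cup + 6 tbsp = 1.375 cup) × 7/6 × 85 g/cup ≈ 136 g
plain yogurt: 12 tbsp × 7/6 × 15 mL/tbsp = 210 mL
granulated sugar: 450 g × 7/6 ÷ 28.35 g/oz ≈ 19 oz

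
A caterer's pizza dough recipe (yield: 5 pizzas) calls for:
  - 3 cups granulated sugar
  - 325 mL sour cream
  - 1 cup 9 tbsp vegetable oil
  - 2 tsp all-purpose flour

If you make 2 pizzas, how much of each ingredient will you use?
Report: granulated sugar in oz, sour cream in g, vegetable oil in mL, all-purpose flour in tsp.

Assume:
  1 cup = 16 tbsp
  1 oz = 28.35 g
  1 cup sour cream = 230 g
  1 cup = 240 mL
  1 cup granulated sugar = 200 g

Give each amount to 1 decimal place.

granulated sugar: 8.5 oz; sour cream: 124.6 g; vegetable oil: 150.0 mL; all-purpose flour: 0.8 tsp

Scaling factor: 2/5 = 0.4.
granulated sugar: 3 cup × 2/5 × 200 g/cup ÷ 28.35 g/oz ≈ 8.5 oz
sour cream: 325 mL × 2/5 ÷ 240 mL/cup × 230 g/cup ≈ 124.6 g
vegetable oil: (1 cup + 9 tbsp = 1.5625 cup) × 2/5 × 240 mL/cup = 150.0 mL
all-purpose flour: 2 tsp × 2/5 = 0.8 tsp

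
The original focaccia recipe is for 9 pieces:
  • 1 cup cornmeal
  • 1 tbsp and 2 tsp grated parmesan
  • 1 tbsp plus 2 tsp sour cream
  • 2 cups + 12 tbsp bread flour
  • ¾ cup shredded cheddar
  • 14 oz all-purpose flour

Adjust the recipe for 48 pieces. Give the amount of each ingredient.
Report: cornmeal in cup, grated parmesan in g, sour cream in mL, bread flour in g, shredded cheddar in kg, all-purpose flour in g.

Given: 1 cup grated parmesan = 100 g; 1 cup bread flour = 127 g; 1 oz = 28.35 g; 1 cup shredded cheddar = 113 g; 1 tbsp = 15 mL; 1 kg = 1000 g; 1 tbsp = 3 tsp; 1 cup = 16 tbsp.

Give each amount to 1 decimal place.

Scaling factor: 48/9 = 16/3.
cornmeal: 1 cup × 16/3 ≈ 5.3 cup
grated parmesan: (1 tbsp + 2 tsp = 5/3 tbsp) × 16/3 ÷ 16 tbsp/cup × 100 g/cup ≈ 55.6 g
sour cream: (1 tbsp + 2 tsp = 5/3 tbsp) × 16/3 × 15 mL/tbsp ≈ 133.3 mL
bread flour: (2 cup + 12 tbsp = 2.75 cup) × 16/3 × 127 g/cup ≈ 1862.7 g
shredded cheddar: 0.75 cup × 16/3 × 113 g/cup ÷ 1000 g/kg ≈ 0.5 kg
all-purpose flour: 14 oz × 16/3 × 28.35 g/oz = 2116.8 g

cornmeal: 5.3 cup; grated parmesan: 55.6 g; sour cream: 133.3 mL; bread flour: 1862.7 g; shredded cheddar: 0.5 kg; all-purpose flour: 2116.8 g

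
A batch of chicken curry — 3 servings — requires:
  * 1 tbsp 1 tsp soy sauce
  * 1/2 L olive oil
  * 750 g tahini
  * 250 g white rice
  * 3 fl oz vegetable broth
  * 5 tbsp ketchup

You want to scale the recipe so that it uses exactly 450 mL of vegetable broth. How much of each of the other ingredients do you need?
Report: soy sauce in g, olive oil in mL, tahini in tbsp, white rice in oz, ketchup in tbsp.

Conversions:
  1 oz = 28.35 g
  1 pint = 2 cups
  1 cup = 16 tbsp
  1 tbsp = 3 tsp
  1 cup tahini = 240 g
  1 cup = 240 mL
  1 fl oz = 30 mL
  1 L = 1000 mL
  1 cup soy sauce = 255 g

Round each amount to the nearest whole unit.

soy sauce: 106 g; olive oil: 2500 mL; tahini: 250 tbsp; white rice: 44 oz; ketchup: 25 tbsp

The original recipe has 90 mL of vegetable broth, so the scaling factor is 450 ÷ 90 = 5.
soy sauce: (1 tbsp + 1 tsp = 4/3 tbsp) × 5 ÷ 16 tbsp/cup × 255 g/cup ≈ 106 g
olive oil: 0.5 L × 5 × 1000 mL/L = 2500 mL
tahini: 750 g × 5 ÷ 240 g/cup × 16 tbsp/cup = 250 tbsp
white rice: 250 g × 5 ÷ 28.35 g/oz ≈ 44 oz
ketchup: 5 tbsp × 5 = 25 tbsp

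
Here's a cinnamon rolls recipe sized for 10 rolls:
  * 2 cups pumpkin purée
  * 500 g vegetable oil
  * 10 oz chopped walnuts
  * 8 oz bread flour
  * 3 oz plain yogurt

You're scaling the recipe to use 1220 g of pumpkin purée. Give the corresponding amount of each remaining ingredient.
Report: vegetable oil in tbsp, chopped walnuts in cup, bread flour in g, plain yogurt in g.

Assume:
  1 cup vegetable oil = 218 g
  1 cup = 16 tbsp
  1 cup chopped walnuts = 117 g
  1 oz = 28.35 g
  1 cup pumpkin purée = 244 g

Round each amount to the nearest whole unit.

vegetable oil: 92 tbsp; chopped walnuts: 6 cup; bread flour: 567 g; plain yogurt: 213 g

The original recipe has 488 g of pumpkin purée, so the scaling factor is 1220 ÷ 488 = 5/2 = 2.5.
vegetable oil: 500 g × 5/2 ÷ 218 g/cup × 16 tbsp/cup ≈ 92 tbsp
chopped walnuts: 10 oz × 5/2 × 28.35 g/oz ÷ 117 g/cup ≈ 6 cup
bread flour: 8 oz × 5/2 × 28.35 g/oz = 567 g
plain yogurt: 3 oz × 5/2 × 28.35 g/oz ≈ 213 g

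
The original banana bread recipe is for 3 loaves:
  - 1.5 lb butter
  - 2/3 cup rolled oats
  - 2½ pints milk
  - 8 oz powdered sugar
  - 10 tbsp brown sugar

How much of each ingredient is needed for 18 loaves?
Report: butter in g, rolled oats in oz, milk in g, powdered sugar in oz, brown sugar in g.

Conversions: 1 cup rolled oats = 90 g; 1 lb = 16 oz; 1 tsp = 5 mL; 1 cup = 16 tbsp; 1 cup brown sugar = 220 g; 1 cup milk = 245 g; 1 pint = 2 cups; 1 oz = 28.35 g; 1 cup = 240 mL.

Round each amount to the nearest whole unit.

Scaling factor: 18/3 = 6.
butter: 1.5 lb × 6 × 16 oz/lb × 28.35 g/oz ≈ 4082 g
rolled oats: 2/3 cup × 6 × 90 g/cup ÷ 28.35 g/oz ≈ 13 oz
milk: 2.5 pint × 6 × 2 cup/pint × 245 g/cup = 7350 g
powdered sugar: 8 oz × 6 = 48 oz
brown sugar: 10 tbsp × 6 ÷ 16 tbsp/cup × 220 g/cup = 825 g

butter: 4082 g; rolled oats: 13 oz; milk: 7350 g; powdered sugar: 48 oz; brown sugar: 825 g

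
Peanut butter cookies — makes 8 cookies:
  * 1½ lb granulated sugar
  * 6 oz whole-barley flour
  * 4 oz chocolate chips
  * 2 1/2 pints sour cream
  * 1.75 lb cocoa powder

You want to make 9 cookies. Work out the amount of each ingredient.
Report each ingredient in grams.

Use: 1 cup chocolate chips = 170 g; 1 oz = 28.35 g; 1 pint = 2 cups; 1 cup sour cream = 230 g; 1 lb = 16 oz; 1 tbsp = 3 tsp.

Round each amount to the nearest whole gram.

Scaling factor: 9/8 = 1.125.
granulated sugar: 1.5 lb × 9/8 × 16 oz/lb × 28.35 g/oz ≈ 765 g
whole-barley flour: 6 oz × 9/8 × 28.35 g/oz ≈ 191 g
chocolate chips: 4 oz × 9/8 × 28.35 g/oz ≈ 128 g
sour cream: 2.5 pint × 9/8 × 2 cup/pint × 230 g/cup ≈ 1294 g
cocoa powder: 1.75 lb × 9/8 × 16 oz/lb × 28.35 g/oz ≈ 893 g

granulated sugar: 765 g; whole-barley flour: 191 g; chocolate chips: 128 g; sour cream: 1294 g; cocoa powder: 893 g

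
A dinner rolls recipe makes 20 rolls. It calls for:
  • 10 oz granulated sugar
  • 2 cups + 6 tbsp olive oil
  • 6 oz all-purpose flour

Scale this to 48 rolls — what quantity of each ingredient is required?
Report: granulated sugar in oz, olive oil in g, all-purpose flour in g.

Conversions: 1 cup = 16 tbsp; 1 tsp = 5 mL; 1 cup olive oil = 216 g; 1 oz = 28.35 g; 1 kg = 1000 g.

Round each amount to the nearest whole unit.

Scaling factor: 48/20 = 12/5 = 2.4.
granulated sugar: 10 oz × 12/5 = 24 oz
olive oil: (2 cup + 6 tbsp = 2.375 cup) × 12/5 × 216 g/cup ≈ 1231 g
all-purpose flour: 6 oz × 12/5 × 28.35 g/oz ≈ 408 g

granulated sugar: 24 oz; olive oil: 1231 g; all-purpose flour: 408 g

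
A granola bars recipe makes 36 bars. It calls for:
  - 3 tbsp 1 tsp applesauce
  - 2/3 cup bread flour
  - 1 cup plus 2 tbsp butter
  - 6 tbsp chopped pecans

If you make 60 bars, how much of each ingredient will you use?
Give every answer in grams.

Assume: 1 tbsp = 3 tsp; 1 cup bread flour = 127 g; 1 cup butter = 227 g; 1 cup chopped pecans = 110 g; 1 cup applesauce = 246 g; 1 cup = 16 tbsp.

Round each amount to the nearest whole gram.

Scaling factor: 60/36 = 5/3.
applesauce: (3 tbsp + 1 tsp = 10/3 tbsp) × 5/3 ÷ 16 tbsp/cup × 246 g/cup ≈ 85 g
bread flour: 2/3 cup × 5/3 × 127 g/cup ≈ 141 g
butter: (1 cup + 2 tbsp = 1.125 cup) × 5/3 × 227 g/cup ≈ 426 g
chopped pecans: 6 tbsp × 5/3 ÷ 16 tbsp/cup × 110 g/cup ≈ 69 g

applesauce: 85 g; bread flour: 141 g; butter: 426 g; chopped pecans: 69 g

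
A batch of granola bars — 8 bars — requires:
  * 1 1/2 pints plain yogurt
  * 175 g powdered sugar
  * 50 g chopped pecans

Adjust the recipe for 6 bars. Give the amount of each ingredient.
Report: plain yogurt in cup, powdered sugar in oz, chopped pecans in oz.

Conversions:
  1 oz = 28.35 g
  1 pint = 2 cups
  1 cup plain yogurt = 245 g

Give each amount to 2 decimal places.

plain yogurt: 2.25 cup; powdered sugar: 4.63 oz; chopped pecans: 1.32 oz

Scaling factor: 6/8 = 3/4 = 0.75.
plain yogurt: 1.5 pint × 3/4 × 2 cup/pint = 2.25 cup
powdered sugar: 175 g × 3/4 ÷ 28.35 g/oz ≈ 4.63 oz
chopped pecans: 50 g × 3/4 ÷ 28.35 g/oz ≈ 1.32 oz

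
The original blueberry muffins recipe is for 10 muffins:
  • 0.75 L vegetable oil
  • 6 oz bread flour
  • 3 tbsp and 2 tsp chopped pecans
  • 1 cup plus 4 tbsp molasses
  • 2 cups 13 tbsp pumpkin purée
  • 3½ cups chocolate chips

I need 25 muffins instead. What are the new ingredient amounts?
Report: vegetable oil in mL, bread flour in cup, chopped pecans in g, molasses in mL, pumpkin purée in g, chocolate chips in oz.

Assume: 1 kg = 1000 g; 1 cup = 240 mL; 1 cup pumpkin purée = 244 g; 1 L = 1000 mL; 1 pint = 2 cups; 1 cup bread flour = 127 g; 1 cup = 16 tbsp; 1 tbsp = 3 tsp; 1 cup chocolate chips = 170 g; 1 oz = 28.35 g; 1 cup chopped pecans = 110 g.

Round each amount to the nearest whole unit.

Scaling factor: 25/10 = 5/2 = 2.5.
vegetable oil: 0.75 L × 5/2 × 1000 mL/L = 1875 mL
bread flour: 6 oz × 5/2 × 28.35 g/oz ÷ 127 g/cup ≈ 3 cup
chopped pecans: (3 tbsp + 2 tsp = 11/3 tbsp) × 5/2 ÷ 16 tbsp/cup × 110 g/cup ≈ 63 g
molasses: (1 cup + 4 tbsp = 1.25 cup) × 5/2 × 240 mL/cup = 750 mL
pumpkin purée: (2 cup + 13 tbsp = 2.8125 cup) × 5/2 × 244 g/cup ≈ 1716 g
chocolate chips: 3.5 cup × 5/2 × 170 g/cup ÷ 28.35 g/oz ≈ 52 oz

vegetable oil: 1875 mL; bread flour: 3 cup; chopped pecans: 63 g; molasses: 750 mL; pumpkin purée: 1716 g; chocolate chips: 52 oz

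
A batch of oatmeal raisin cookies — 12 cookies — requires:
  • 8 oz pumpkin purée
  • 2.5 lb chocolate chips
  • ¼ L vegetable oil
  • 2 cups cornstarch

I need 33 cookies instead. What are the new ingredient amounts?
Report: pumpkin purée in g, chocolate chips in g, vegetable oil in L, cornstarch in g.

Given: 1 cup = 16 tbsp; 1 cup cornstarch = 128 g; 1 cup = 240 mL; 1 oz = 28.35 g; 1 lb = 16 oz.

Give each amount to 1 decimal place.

Scaling factor: 33/12 = 11/4 = 2.75.
pumpkin purée: 8 oz × 11/4 × 28.35 g/oz = 623.7 g
chocolate chips: 2.5 lb × 11/4 × 16 oz/lb × 28.35 g/oz = 3118.5 g
vegetable oil: 0.25 L × 11/4 ≈ 0.7 L
cornstarch: 2 cup × 11/4 × 128 g/cup = 704.0 g

pumpkin purée: 623.7 g; chocolate chips: 3118.5 g; vegetable oil: 0.7 L; cornstarch: 704.0 g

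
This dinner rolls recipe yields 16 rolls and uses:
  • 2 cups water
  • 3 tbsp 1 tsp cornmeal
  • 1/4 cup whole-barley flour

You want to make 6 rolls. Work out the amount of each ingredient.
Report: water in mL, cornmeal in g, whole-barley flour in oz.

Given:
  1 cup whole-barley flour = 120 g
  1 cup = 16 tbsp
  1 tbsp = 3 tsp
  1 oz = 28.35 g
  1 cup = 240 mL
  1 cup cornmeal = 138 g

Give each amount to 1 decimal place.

Scaling factor: 6/16 = 3/8 = 0.375.
water: 2 cup × 3/8 × 240 mL/cup = 180.0 mL
cornmeal: (3 tbsp + 1 tsp = 10/3 tbsp) × 3/8 ÷ 16 tbsp/cup × 138 g/cup ≈ 10.8 g
whole-barley flour: 0.25 cup × 3/8 × 120 g/cup ÷ 28.35 g/oz ≈ 0.4 oz

water: 180.0 mL; cornmeal: 10.8 g; whole-barley flour: 0.4 oz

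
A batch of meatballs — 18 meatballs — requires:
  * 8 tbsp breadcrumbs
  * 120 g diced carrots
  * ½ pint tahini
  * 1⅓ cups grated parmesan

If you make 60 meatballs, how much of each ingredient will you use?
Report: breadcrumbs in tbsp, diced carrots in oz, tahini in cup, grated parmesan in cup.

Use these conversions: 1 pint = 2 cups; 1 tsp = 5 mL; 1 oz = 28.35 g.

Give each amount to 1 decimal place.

Scaling factor: 60/18 = 10/3.
breadcrumbs: 8 tbsp × 10/3 ≈ 26.7 tbsp
diced carrots: 120 g × 10/3 ÷ 28.35 g/oz ≈ 14.1 oz
tahini: 0.5 pint × 10/3 × 2 cup/pint ≈ 3.3 cup
grated parmesan: 4/3 cup × 10/3 ≈ 4.4 cup

breadcrumbs: 26.7 tbsp; diced carrots: 14.1 oz; tahini: 3.3 cup; grated parmesan: 4.4 cup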